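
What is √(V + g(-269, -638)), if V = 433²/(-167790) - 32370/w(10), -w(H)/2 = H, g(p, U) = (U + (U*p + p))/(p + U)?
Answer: √8275010500449780990/76092765 ≈ 37.804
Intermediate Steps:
g(p, U) = (U + p + U*p)/(U + p) (g(p, U) = (U + (p + U*p))/(U + p) = (U + p + U*p)/(U + p))
w(H) = -2*H
V = 135690313/83895 (V = 433²/(-167790) - 32370/((-2*10)) = 187489*(-1/167790) - 32370/(-20) = -187489/167790 - 32370*(-1/20) = -187489/167790 + 3237/2 = 135690313/83895 ≈ 1617.4)
√(V + g(-269, -638)) = √(135690313/83895 + (-638 - 269 - 638*(-269))/(-638 - 269)) = √(135690313/83895 + (-638 - 269 + 171622)/(-907)) = √(135690313/83895 - 1/907*170715) = √(135690313/83895 - 170715/907) = √(108748978966/76092765) = √8275010500449780990/76092765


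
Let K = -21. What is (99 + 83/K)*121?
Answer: 241516/21 ≈ 11501.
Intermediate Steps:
(99 + 83/K)*121 = (99 + 83/(-21))*121 = (99 + 83*(-1/21))*121 = (99 - 83/21)*121 = (1996/21)*121 = 241516/21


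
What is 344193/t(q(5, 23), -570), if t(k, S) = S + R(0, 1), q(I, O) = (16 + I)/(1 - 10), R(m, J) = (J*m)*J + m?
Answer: -114731/190 ≈ -603.85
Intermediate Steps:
R(m, J) = m + m*J² (R(m, J) = m*J² + m = m + m*J²)
q(I, O) = -16/9 - I/9 (q(I, O) = (16 + I)/(-9) = (16 + I)*(-⅑) = -16/9 - I/9)
t(k, S) = S (t(k, S) = S + 0*(1 + 1²) = S + 0*(1 + 1) = S + 0*2 = S + 0 = S)
344193/t(q(5, 23), -570) = 344193/(-570) = 344193*(-1/570) = -114731/190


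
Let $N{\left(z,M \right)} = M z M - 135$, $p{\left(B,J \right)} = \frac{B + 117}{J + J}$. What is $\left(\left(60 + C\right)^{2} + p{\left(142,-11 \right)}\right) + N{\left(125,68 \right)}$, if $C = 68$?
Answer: $\frac{13073219}{22} \approx 5.9424 \cdot 10^{5}$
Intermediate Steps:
$p{\left(B,J \right)} = \frac{117 + B}{2 J}$
$N{\left(z,M \right)} = -135 + z M^{2}$ ($N{\left(z,M \right)} = z M^{2} - 135 = -135 + z M^{2}$)
$\left(\left(60 + C\right)^{2} + p{\left(142,-11 \right)}\right) + N{\left(125,68 \right)} = \left(\left(60 + 68\right)^{2} + \frac{117 + 142}{2 \left(-11\right)}\right) - \left(135 - 125 \cdot 68^{2}\right) = \left(128^{2} + \frac{1}{2} \left(- \frac{1}{11}\right) 259\right) + \left(-135 + 125 \cdot 4624\right) = \left(16384 - \frac{259}{22}\right) + \left(-135 + 578000\right) = \frac{360189}{22} + 577865 = \frac{13073219}{22}$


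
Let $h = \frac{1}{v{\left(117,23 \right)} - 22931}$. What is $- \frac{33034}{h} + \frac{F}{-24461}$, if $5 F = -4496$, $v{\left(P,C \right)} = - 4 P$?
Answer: $\frac{94537186639126}{122305} \approx 7.7296 \cdot 10^{8}$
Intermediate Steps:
$F = - \frac{4496}{5}$ ($F = \frac{1}{5} \left(-4496\right) = - \frac{4496}{5} \approx -899.2$)
$h = - \frac{1}{23399}$ ($h = \frac{1}{\left(-4\right) 117 - 22931} = \frac{1}{-468 - 22931} = \frac{1}{-23399} = - \frac{1}{23399} \approx -4.2737 \cdot 10^{-5}$)
$- \frac{33034}{h} + \frac{F}{-24461} = - \frac{33034}{- \frac{1}{23399}} - \frac{4496}{5 \left(-24461\right)} = \left(-33034\right) \left(-23399\right) - - \frac{4496}{122305} = 772962566 + \frac{4496}{122305} = \frac{94537186639126}{122305}$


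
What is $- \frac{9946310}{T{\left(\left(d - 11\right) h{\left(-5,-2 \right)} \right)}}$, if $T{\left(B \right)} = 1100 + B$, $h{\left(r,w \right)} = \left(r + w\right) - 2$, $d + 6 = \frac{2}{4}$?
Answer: $- \frac{1808420}{227} \approx -7966.6$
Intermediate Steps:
$d = - \frac{11}{2}$ ($d = -6 + \frac{2}{4} = -6 + 2 \cdot \frac{1}{4} = -6 + \frac{1}{2} = - \frac{11}{2} \approx -5.5$)
$h{\left(r,w \right)} = -2 + r + w$
$- \frac{9946310}{T{\left(\left(d - 11\right) h{\left(-5,-2 \right)} \right)}} = - \frac{9946310}{1100 + \left(- \frac{11}{2} - 11\right) \left(-2 - 5 - 2\right)} = - \frac{9946310}{1100 - - \frac{297}{2}} = - \frac{9946310}{1100 + \frac{297}{2}} = - \frac{9946310}{\frac{2497}{2}} = \left(-9946310\right) \frac{2}{2497} = - \frac{1808420}{227}$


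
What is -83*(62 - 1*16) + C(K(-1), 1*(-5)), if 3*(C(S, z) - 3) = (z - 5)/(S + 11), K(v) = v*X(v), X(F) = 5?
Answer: -34340/9 ≈ -3815.6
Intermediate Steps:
K(v) = 5*v (K(v) = v*5 = 5*v)
C(S, z) = 3 + (-5 + z)/(3*(11 + S)) (C(S, z) = 3 + ((z - 5)/(S + 11))/3 = 3 + ((-5 + z)/(11 + S))/3 = 3 + (-5 + z)/(3*(11 + S)))
-83*(62 - 1*16) + C(K(-1), 1*(-5)) = -83*(62 - 1*16) + (94 + 1*(-5) + 9*(5*(-1)))/(3*(11 + 5*(-1))) = -83*(62 - 16) + (94 - 5 + 9*(-5))/(3*(11 - 5)) = -83*46 + (⅓)*(94 - 5 - 45)/6 = -3818 + (⅓)*(⅙)*44 = -3818 + 22/9 = -34340/9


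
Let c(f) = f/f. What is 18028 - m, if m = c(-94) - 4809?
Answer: 22836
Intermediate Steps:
c(f) = 1
m = -4808 (m = 1 - 4809 = -4808)
18028 - m = 18028 - 1*(-4808) = 18028 + 4808 = 22836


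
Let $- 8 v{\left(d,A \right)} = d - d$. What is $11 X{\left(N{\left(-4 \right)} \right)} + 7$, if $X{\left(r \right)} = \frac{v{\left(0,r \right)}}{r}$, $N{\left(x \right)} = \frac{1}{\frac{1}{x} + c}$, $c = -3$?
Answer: $7$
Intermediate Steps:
$v{\left(d,A \right)} = 0$ ($v{\left(d,A \right)} = - \frac{d - d}{8} = \left(- \frac{1}{8}\right) 0 = 0$)
$N{\left(x \right)} = \frac{1}{-3 + \frac{1}{x}}$ ($N{\left(x \right)} = \frac{1}{\frac{1}{x} - 3} = \frac{1}{-3 + \frac{1}{x}}$)
$X{\left(r \right)} = 0$ ($X{\left(r \right)} = \frac{0}{r} = 0$)
$11 X{\left(N{\left(-4 \right)} \right)} + 7 = 11 \cdot 0 + 7 = 0 + 7 = 7$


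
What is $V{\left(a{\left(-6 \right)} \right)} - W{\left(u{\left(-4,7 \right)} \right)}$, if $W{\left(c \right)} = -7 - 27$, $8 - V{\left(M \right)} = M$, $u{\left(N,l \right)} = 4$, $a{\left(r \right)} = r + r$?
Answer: $54$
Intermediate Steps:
$a{\left(r \right)} = 2 r$
$V{\left(M \right)} = 8 - M$
$W{\left(c \right)} = -34$
$V{\left(a{\left(-6 \right)} \right)} - W{\left(u{\left(-4,7 \right)} \right)} = \left(8 - 2 \left(-6\right)\right) - -34 = \left(8 - -12\right) + 34 = \left(8 + 12\right) + 34 = 20 + 34 = 54$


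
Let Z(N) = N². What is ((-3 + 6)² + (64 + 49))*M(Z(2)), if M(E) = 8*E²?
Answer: 15616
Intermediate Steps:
((-3 + 6)² + (64 + 49))*M(Z(2)) = ((-3 + 6)² + (64 + 49))*(8*(2²)²) = (3² + 113)*(8*4²) = (9 + 113)*(8*16) = 122*128 = 15616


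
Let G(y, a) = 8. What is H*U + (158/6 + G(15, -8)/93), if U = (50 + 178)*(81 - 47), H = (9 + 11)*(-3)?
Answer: -14417901/31 ≈ -4.6509e+5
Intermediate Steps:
H = -60 (H = 20*(-3) = -60)
U = 7752 (U = 228*34 = 7752)
H*U + (158/6 + G(15, -8)/93) = -60*7752 + (158/6 + 8/93) = -465120 + (158*(1/6) + 8*(1/93)) = -465120 + (79/3 + 8/93) = -465120 + 819/31 = -14417901/31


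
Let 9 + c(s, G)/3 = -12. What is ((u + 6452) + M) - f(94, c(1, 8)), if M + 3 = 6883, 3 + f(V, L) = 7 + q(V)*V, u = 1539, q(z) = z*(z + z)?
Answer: -1646301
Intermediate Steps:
c(s, G) = -63 (c(s, G) = -27 + 3*(-12) = -27 - 36 = -63)
q(z) = 2*z² (q(z) = z*(2*z) = 2*z²)
f(V, L) = 4 + 2*V³ (f(V, L) = -3 + (7 + (2*V²)*V) = -3 + (7 + 2*V³) = 4 + 2*V³)
M = 6880 (M = -3 + 6883 = 6880)
((u + 6452) + M) - f(94, c(1, 8)) = ((1539 + 6452) + 6880) - (4 + 2*94³) = (7991 + 6880) - (4 + 2*830584) = 14871 - (4 + 1661168) = 14871 - 1*1661172 = 14871 - 1661172 = -1646301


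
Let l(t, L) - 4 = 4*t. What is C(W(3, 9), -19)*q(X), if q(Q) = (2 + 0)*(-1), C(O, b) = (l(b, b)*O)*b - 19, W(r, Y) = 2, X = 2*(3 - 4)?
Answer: -5434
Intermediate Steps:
X = -2 (X = 2*(-1) = -2)
l(t, L) = 4 + 4*t
C(O, b) = -19 + O*b*(4 + 4*b) (C(O, b) = ((4 + 4*b)*O)*b - 19 = (O*(4 + 4*b))*b - 19 = O*b*(4 + 4*b) - 19 = -19 + O*b*(4 + 4*b))
q(Q) = -2 (q(Q) = 2*(-1) = -2)
C(W(3, 9), -19)*q(X) = (-19 + 4*2*(-19)*(1 - 19))*(-2) = (-19 + 4*2*(-19)*(-18))*(-2) = (-19 + 2736)*(-2) = 2717*(-2) = -5434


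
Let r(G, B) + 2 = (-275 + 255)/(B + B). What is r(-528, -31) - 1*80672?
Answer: -2500884/31 ≈ -80674.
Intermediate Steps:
r(G, B) = -2 - 10/B (r(G, B) = -2 + (-275 + 255)/(B + B) = -2 - 20*1/(2*B) = -2 - 10/B)
r(-528, -31) - 1*80672 = (-2 - 10/(-31)) - 1*80672 = (-2 - 10*(-1/31)) - 80672 = (-2 + 10/31) - 80672 = -52/31 - 80672 = -2500884/31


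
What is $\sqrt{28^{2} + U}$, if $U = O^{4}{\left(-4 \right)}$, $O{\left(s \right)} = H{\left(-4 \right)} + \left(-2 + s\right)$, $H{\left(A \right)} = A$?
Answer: $4 \sqrt{674} \approx 103.85$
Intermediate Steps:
$O{\left(s \right)} = -6 + s$ ($O{\left(s \right)} = -4 + \left(-2 + s\right) = -6 + s$)
$U = 10000$ ($U = \left(-6 - 4\right)^{4} = \left(-10\right)^{4} = 10000$)
$\sqrt{28^{2} + U} = \sqrt{28^{2} + 10000} = \sqrt{784 + 10000} = \sqrt{10784} = 4 \sqrt{674}$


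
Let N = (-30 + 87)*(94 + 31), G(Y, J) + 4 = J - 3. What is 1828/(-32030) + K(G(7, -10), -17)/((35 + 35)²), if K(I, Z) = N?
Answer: 4385131/3138940 ≈ 1.3970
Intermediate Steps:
G(Y, J) = -7 + J (G(Y, J) = -4 + (J - 3) = -4 + (-3 + J) = -7 + J)
N = 7125 (N = 57*125 = 7125)
K(I, Z) = 7125
1828/(-32030) + K(G(7, -10), -17)/((35 + 35)²) = 1828/(-32030) + 7125/((35 + 35)²) = 1828*(-1/32030) + 7125/(70²) = -914/16015 + 7125/4900 = -914/16015 + 7125*(1/4900) = -914/16015 + 285/196 = 4385131/3138940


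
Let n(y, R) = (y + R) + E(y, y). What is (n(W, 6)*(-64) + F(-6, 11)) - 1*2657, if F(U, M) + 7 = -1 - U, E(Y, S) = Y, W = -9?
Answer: -1891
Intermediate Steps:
F(U, M) = -8 - U (F(U, M) = -7 + (-1 - U) = -8 - U)
n(y, R) = R + 2*y (n(y, R) = (y + R) + y = (R + y) + y = R + 2*y)
(n(W, 6)*(-64) + F(-6, 11)) - 1*2657 = ((6 + 2*(-9))*(-64) + (-8 - 1*(-6))) - 1*2657 = ((6 - 18)*(-64) + (-8 + 6)) - 2657 = (-12*(-64) - 2) - 2657 = (768 - 2) - 2657 = 766 - 2657 = -1891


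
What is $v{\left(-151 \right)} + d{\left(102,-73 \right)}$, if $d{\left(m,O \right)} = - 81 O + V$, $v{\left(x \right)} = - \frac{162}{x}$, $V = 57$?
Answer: $\frac{901632}{151} \approx 5971.1$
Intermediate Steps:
$d{\left(m,O \right)} = 57 - 81 O$ ($d{\left(m,O \right)} = - 81 O + 57 = 57 - 81 O$)
$v{\left(-151 \right)} + d{\left(102,-73 \right)} = - \frac{162}{-151} + \left(57 - -5913\right) = \left(-162\right) \left(- \frac{1}{151}\right) + \left(57 + 5913\right) = \frac{162}{151} + 5970 = \frac{901632}{151}$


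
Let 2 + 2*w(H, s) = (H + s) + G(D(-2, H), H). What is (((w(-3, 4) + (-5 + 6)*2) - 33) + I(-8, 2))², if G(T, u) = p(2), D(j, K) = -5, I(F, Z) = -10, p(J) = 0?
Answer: 6889/4 ≈ 1722.3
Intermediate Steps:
G(T, u) = 0
w(H, s) = -1 + H/2 + s/2 (w(H, s) = -1 + ((H + s) + 0)/2 = -1 + (H + s)/2 = -1 + (H/2 + s/2) = -1 + H/2 + s/2)
(((w(-3, 4) + (-5 + 6)*2) - 33) + I(-8, 2))² = ((((-1 + (½)*(-3) + (½)*4) + (-5 + 6)*2) - 33) - 10)² = ((((-1 - 3/2 + 2) + 1*2) - 33) - 10)² = (((-½ + 2) - 33) - 10)² = ((3/2 - 33) - 10)² = (-63/2 - 10)² = (-83/2)² = 6889/4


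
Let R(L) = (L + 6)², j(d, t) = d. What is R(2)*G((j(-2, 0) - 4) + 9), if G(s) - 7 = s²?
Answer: 1024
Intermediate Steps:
R(L) = (6 + L)²
G(s) = 7 + s²
R(2)*G((j(-2, 0) - 4) + 9) = (6 + 2)²*(7 + ((-2 - 4) + 9)²) = 8²*(7 + (-6 + 9)²) = 64*(7 + 3²) = 64*(7 + 9) = 64*16 = 1024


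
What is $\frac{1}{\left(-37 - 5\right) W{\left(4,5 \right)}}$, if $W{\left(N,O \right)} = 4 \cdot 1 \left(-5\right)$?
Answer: $\frac{1}{840} \approx 0.0011905$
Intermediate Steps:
$W{\left(N,O \right)} = -20$ ($W{\left(N,O \right)} = 4 \left(-5\right) = -20$)
$\frac{1}{\left(-37 - 5\right) W{\left(4,5 \right)}} = \frac{1}{\left(-37 - 5\right) \left(-20\right)} = \frac{1}{\left(-42\right) \left(-20\right)} = \frac{1}{840}$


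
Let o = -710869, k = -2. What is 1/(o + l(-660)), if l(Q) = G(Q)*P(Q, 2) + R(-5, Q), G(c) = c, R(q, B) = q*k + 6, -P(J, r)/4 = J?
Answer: -1/2453253 ≈ -4.0762e-7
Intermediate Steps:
P(J, r) = -4*J
R(q, B) = 6 - 2*q (R(q, B) = q*(-2) + 6 = -2*q + 6 = 6 - 2*q)
l(Q) = 16 - 4*Q² (l(Q) = Q*(-4*Q) + (6 - 2*(-5)) = -4*Q² + (6 + 10) = -4*Q² + 16 = 16 - 4*Q²)
1/(o + l(-660)) = 1/(-710869 + (16 - 4*(-660)²)) = 1/(-710869 + (16 - 4*435600)) = 1/(-710869 + (16 - 1742400)) = 1/(-710869 - 1742384) = 1/(-2453253) = -1/2453253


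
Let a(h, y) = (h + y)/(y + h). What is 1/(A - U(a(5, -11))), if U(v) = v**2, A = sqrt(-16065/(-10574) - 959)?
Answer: -622/596175 - I*sqrt(370433966)/596175 ≈ -0.0010433 - 0.032284*I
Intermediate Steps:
a(h, y) = 1 (a(h, y) = (h + y)/(h + y) = 1)
A = I*sqrt(370433966)/622 (A = sqrt(-16065*(-1/10574) - 959) = sqrt(945/622 - 959) = sqrt(-595553/622) = I*sqrt(370433966)/622 ≈ 30.943*I)
1/(A - U(a(5, -11))) = 1/(I*sqrt(370433966)/622 - 1*1**2) = 1/(I*sqrt(370433966)/622 - 1*1) = 1/(I*sqrt(370433966)/622 - 1) = 1/(-1 + I*sqrt(370433966)/622)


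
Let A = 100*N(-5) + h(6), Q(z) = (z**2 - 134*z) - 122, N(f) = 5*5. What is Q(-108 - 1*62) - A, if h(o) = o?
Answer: 49052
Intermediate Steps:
N(f) = 25
Q(z) = -122 + z**2 - 134*z
A = 2506 (A = 100*25 + 6 = 2500 + 6 = 2506)
Q(-108 - 1*62) - A = (-122 + (-108 - 1*62)**2 - 134*(-108 - 1*62)) - 1*2506 = (-122 + (-108 - 62)**2 - 134*(-108 - 62)) - 2506 = (-122 + (-170)**2 - 134*(-170)) - 2506 = (-122 + 28900 + 22780) - 2506 = 51558 - 2506 = 49052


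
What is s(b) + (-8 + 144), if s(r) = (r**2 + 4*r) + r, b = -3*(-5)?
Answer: 436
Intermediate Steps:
b = 15
s(r) = r**2 + 5*r
s(b) + (-8 + 144) = 15*(5 + 15) + (-8 + 144) = 15*20 + 136 = 300 + 136 = 436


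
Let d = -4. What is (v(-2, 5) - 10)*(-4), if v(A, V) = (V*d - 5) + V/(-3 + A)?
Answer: 144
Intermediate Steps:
v(A, V) = -5 - 4*V + V/(-3 + A) (v(A, V) = (V*(-4) - 5) + V/(-3 + A) = (-4*V - 5) + V/(-3 + A) = (-5 - 4*V) + V/(-3 + A) = -5 - 4*V + V/(-3 + A))
(v(-2, 5) - 10)*(-4) = ((15 - 5*(-2) + 13*5 - 4*(-2)*5)/(-3 - 2) - 10)*(-4) = ((15 + 10 + 65 + 40)/(-5) - 10)*(-4) = (-⅕*130 - 10)*(-4) = (-26 - 10)*(-4) = -36*(-4) = 144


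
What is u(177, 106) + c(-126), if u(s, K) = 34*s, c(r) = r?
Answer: 5892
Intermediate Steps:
u(177, 106) + c(-126) = 34*177 - 126 = 6018 - 126 = 5892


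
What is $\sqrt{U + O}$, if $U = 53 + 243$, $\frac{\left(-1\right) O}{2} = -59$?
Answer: $3 \sqrt{46} \approx 20.347$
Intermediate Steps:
$O = 118$ ($O = \left(-2\right) \left(-59\right) = 118$)
$U = 296$
$\sqrt{U + O} = \sqrt{296 + 118} = \sqrt{414} = 3 \sqrt{46}$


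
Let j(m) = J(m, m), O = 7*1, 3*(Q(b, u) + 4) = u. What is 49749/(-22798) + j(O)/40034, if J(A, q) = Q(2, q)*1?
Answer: -1493767097/684521349 ≈ -2.1822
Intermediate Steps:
Q(b, u) = -4 + u/3
O = 7
J(A, q) = -4 + q/3 (J(A, q) = (-4 + q/3)*1 = -4 + q/3)
j(m) = -4 + m/3
49749/(-22798) + j(O)/40034 = 49749/(-22798) + (-4 + (⅓)*7)/40034 = 49749*(-1/22798) + (-4 + 7/3)*(1/40034) = -49749/22798 - 5/3*1/40034 = -49749/22798 - 5/120102 = -1493767097/684521349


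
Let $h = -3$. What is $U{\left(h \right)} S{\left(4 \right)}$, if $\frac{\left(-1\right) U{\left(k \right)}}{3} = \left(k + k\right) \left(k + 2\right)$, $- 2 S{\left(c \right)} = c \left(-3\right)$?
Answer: $-108$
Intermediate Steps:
$S{\left(c \right)} = \frac{3 c}{2}$ ($S{\left(c \right)} = - \frac{c \left(-3\right)}{2} = - \frac{\left(-3\right) c}{2} = \frac{3 c}{2}$)
$U{\left(k \right)} = - 6 k \left(2 + k\right)$ ($U{\left(k \right)} = - 3 \left(k + k\right) \left(k + 2\right) = - 3 \cdot 2 k \left(2 + k\right) = - 6 k \left(2 + k\right)$)
$U{\left(h \right)} S{\left(4 \right)} = \left(-6\right) \left(-3\right) \left(2 - 3\right) \frac{3}{2} \cdot 4 = \left(-6\right) \left(-3\right) \left(-1\right) 6 = \left(-18\right) 6 = -108$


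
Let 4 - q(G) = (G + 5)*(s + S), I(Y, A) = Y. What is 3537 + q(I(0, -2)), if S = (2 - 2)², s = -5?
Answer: 3566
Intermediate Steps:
S = 0 (S = 0² = 0)
q(G) = 29 + 5*G (q(G) = 4 - (G + 5)*(-5 + 0) = 4 - (5 + G)*(-5) = 4 - (-25 - 5*G) = 4 + (25 + 5*G) = 29 + 5*G)
3537 + q(I(0, -2)) = 3537 + (29 + 5*0) = 3537 + (29 + 0) = 3537 + 29 = 3566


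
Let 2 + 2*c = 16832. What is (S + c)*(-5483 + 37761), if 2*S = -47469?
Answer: -494482821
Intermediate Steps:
S = -47469/2 (S = (½)*(-47469) = -47469/2 ≈ -23735.)
c = 8415 (c = -1 + (½)*16832 = -1 + 8416 = 8415)
(S + c)*(-5483 + 37761) = (-47469/2 + 8415)*(-5483 + 37761) = -30639/2*32278 = -494482821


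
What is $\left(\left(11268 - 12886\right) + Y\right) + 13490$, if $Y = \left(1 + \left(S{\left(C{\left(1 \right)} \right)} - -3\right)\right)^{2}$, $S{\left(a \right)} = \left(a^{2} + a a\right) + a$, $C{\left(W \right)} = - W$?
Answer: $11897$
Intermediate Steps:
$S{\left(a \right)} = a + 2 a^{2}$ ($S{\left(a \right)} = \left(a^{2} + a^{2}\right) + a = 2 a^{2} + a = a + 2 a^{2}$)
$Y = 25$ ($Y = \left(1 + \left(\left(-1\right) 1 \left(1 + 2 \left(\left(-1\right) 1\right)\right) - -3\right)\right)^{2} = \left(1 + \left(- (1 + 2 \left(-1\right)) + 3\right)\right)^{2} = \left(1 + \left(- (1 - 2) + 3\right)\right)^{2} = \left(1 + \left(\left(-1\right) \left(-1\right) + 3\right)\right)^{2} = \left(1 + \left(1 + 3\right)\right)^{2} = \left(1 + 4\right)^{2} = 5^{2} = 25$)
$\left(\left(11268 - 12886\right) + Y\right) + 13490 = \left(\left(11268 - 12886\right) + 25\right) + 13490 = \left(-1618 + 25\right) + 13490 = -1593 + 13490 = 11897$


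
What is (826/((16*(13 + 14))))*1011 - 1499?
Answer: 31253/72 ≈ 434.07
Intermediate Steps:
(826/((16*(13 + 14))))*1011 - 1499 = (826/((16*27)))*1011 - 1499 = (826/432)*1011 - 1499 = (826*(1/432))*1011 - 1499 = (413/216)*1011 - 1499 = 139181/72 - 1499 = 31253/72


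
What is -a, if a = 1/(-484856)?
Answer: 1/484856 ≈ 2.0625e-6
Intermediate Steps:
a = -1/484856 ≈ -2.0625e-6
-a = -1*(-1/484856) = 1/484856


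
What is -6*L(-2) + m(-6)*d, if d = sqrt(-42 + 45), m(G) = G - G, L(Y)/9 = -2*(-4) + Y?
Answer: -324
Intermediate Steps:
L(Y) = 72 + 9*Y (L(Y) = 9*(-2*(-4) + Y) = 9*(8 + Y) = 72 + 9*Y)
m(G) = 0
d = sqrt(3) ≈ 1.7320
-6*L(-2) + m(-6)*d = -6*(72 + 9*(-2)) + 0*sqrt(3) = -6*(72 - 18) + 0 = -6*54 + 0 = -324 + 0 = -324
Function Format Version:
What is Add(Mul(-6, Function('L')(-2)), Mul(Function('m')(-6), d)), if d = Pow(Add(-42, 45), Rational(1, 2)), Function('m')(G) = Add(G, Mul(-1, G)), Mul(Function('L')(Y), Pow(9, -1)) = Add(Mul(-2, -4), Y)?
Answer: -324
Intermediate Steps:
Function('L')(Y) = Add(72, Mul(9, Y)) (Function('L')(Y) = Mul(9, Add(Mul(-2, -4), Y)) = Mul(9, Add(8, Y)) = Add(72, Mul(9, Y)))
Function('m')(G) = 0
d = Pow(3, Rational(1, 2)) ≈ 1.7320
Add(Mul(-6, Function('L')(-2)), Mul(Function('m')(-6), d)) = Add(Mul(-6, Add(72, Mul(9, -2))), Mul(0, Pow(3, Rational(1, 2)))) = Add(Mul(-6, Add(72, -18)), 0) = Add(Mul(-6, 54), 0) = Add(-324, 0) = -324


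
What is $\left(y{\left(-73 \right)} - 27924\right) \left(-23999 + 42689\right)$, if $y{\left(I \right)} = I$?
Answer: $-523263930$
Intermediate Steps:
$\left(y{\left(-73 \right)} - 27924\right) \left(-23999 + 42689\right) = \left(-73 - 27924\right) \left(-23999 + 42689\right) = \left(-27997\right) 18690 = -523263930$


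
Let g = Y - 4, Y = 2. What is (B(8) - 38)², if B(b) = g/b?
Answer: 23409/16 ≈ 1463.1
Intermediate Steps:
g = -2 (g = 2 - 4 = -2)
B(b) = -2/b
(B(8) - 38)² = (-2/8 - 38)² = (-2*⅛ - 38)² = (-¼ - 38)² = (-153/4)² = 23409/16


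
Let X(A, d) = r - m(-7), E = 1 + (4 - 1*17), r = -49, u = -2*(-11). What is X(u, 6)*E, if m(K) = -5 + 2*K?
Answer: 360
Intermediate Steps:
u = 22
E = -12 (E = 1 + (4 - 17) = 1 - 13 = -12)
X(A, d) = -30 (X(A, d) = -49 - (-5 + 2*(-7)) = -49 - (-5 - 14) = -49 - 1*(-19) = -49 + 19 = -30)
X(u, 6)*E = -30*(-12) = 360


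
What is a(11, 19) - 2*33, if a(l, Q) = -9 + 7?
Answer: -68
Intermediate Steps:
a(l, Q) = -2
a(11, 19) - 2*33 = -2 - 2*33 = -2 - 66 = -68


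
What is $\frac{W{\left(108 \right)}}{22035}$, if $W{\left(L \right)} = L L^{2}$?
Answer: $\frac{419904}{7345} \approx 57.169$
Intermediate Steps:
$W{\left(L \right)} = L^{3}$
$\frac{W{\left(108 \right)}}{22035} = \frac{108^{3}}{22035} = 1259712 \cdot \frac{1}{22035} = \frac{419904}{7345}$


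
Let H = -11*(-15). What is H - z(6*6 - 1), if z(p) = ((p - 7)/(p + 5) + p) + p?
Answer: 943/10 ≈ 94.300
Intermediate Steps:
z(p) = 2*p + (-7 + p)/(5 + p) (z(p) = ((-7 + p)/(5 + p) + p) + p = (p + (-7 + p)/(5 + p)) + p = 2*p + (-7 + p)/(5 + p))
H = 165
H - z(6*6 - 1) = 165 - (-7 + 2*(6*6 - 1)**2 + 11*(6*6 - 1))/(5 + (6*6 - 1)) = 165 - (-7 + 2*(36 - 1)**2 + 11*(36 - 1))/(5 + (36 - 1)) = 165 - (-7 + 2*35**2 + 11*35)/(5 + 35) = 165 - (-7 + 2*1225 + 385)/40 = 165 - (-7 + 2450 + 385)/40 = 165 - 2828/40 = 165 - 1*707/10 = 165 - 707/10 = 943/10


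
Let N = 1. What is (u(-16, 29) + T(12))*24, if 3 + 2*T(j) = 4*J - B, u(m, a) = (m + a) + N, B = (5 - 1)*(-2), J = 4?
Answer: 588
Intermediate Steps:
B = -8 (B = 4*(-2) = -8)
u(m, a) = 1 + a + m (u(m, a) = (m + a) + 1 = (a + m) + 1 = 1 + a + m)
T(j) = 21/2 (T(j) = -3/2 + (4*4 - 1*(-8))/2 = -3/2 + (16 + 8)/2 = -3/2 + (1/2)*24 = -3/2 + 12 = 21/2)
(u(-16, 29) + T(12))*24 = ((1 + 29 - 16) + 21/2)*24 = (14 + 21/2)*24 = (49/2)*24 = 588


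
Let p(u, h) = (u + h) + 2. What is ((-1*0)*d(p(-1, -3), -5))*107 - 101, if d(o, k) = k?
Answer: -101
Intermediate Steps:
p(u, h) = 2 + h + u (p(u, h) = (h + u) + 2 = 2 + h + u)
((-1*0)*d(p(-1, -3), -5))*107 - 101 = (-1*0*(-5))*107 - 101 = (0*(-5))*107 - 101 = 0*107 - 101 = 0 - 101 = -101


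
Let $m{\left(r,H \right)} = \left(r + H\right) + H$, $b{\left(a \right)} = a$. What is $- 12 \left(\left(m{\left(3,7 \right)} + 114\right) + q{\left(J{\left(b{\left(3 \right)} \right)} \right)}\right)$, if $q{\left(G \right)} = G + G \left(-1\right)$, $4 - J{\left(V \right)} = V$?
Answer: $-1572$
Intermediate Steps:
$J{\left(V \right)} = 4 - V$
$q{\left(G \right)} = 0$ ($q{\left(G \right)} = G - G = 0$)
$m{\left(r,H \right)} = r + 2 H$ ($m{\left(r,H \right)} = \left(H + r\right) + H = r + 2 H$)
$- 12 \left(\left(m{\left(3,7 \right)} + 114\right) + q{\left(J{\left(b{\left(3 \right)} \right)} \right)}\right) = - 12 \left(\left(\left(3 + 2 \cdot 7\right) + 114\right) + 0\right) = - 12 \left(\left(\left(3 + 14\right) + 114\right) + 0\right) = - 12 \left(\left(17 + 114\right) + 0\right) = - 12 \left(131 + 0\right) = \left(-12\right) 131 = -1572$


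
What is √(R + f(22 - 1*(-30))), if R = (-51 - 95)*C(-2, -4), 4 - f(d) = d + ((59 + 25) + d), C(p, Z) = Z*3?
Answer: 28*√2 ≈ 39.598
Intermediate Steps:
C(p, Z) = 3*Z
f(d) = -80 - 2*d (f(d) = 4 - (d + ((59 + 25) + d)) = 4 - (d + (84 + d)) = 4 - (84 + 2*d) = 4 + (-84 - 2*d) = -80 - 2*d)
R = 1752 (R = (-51 - 95)*(3*(-4)) = -146*(-12) = 1752)
√(R + f(22 - 1*(-30))) = √(1752 + (-80 - 2*(22 - 1*(-30)))) = √(1752 + (-80 - 2*(22 + 30))) = √(1752 + (-80 - 2*52)) = √(1752 + (-80 - 104)) = √(1752 - 184) = √1568 = 28*√2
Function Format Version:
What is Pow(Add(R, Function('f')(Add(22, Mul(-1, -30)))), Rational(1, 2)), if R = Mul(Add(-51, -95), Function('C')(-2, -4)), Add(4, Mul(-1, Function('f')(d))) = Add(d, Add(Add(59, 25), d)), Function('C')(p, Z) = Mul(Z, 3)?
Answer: Mul(28, Pow(2, Rational(1, 2))) ≈ 39.598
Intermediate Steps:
Function('C')(p, Z) = Mul(3, Z)
Function('f')(d) = Add(-80, Mul(-2, d)) (Function('f')(d) = Add(4, Mul(-1, Add(d, Add(Add(59, 25), d)))) = Add(4, Mul(-1, Add(d, Add(84, d)))) = Add(4, Mul(-1, Add(84, Mul(2, d)))) = Add(4, Add(-84, Mul(-2, d))) = Add(-80, Mul(-2, d)))
R = 1752 (R = Mul(Add(-51, -95), Mul(3, -4)) = Mul(-146, -12) = 1752)
Pow(Add(R, Function('f')(Add(22, Mul(-1, -30)))), Rational(1, 2)) = Pow(Add(1752, Add(-80, Mul(-2, Add(22, Mul(-1, -30))))), Rational(1, 2)) = Pow(Add(1752, Add(-80, Mul(-2, Add(22, 30)))), Rational(1, 2)) = Pow(Add(1752, Add(-80, Mul(-2, 52))), Rational(1, 2)) = Pow(Add(1752, Add(-80, -104)), Rational(1, 2)) = Pow(Add(1752, -184), Rational(1, 2)) = Pow(1568, Rational(1, 2)) = Mul(28, Pow(2, Rational(1, 2)))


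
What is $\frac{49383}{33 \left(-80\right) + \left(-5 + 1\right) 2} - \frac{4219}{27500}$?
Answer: $- \frac{342301103}{18205000} \approx -18.803$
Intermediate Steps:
$\frac{49383}{33 \left(-80\right) + \left(-5 + 1\right) 2} - \frac{4219}{27500} = \frac{49383}{-2640 - 8} - \frac{4219}{27500} = \frac{49383}{-2648} - \frac{4219}{27500} = 49383 \left(- \frac{1}{2648}\right) - \frac{4219}{27500} = - \frac{49383}{2648} - \frac{4219}{27500} = - \frac{342301103}{18205000}$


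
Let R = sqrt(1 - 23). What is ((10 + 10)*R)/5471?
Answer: 20*I*sqrt(22)/5471 ≈ 0.017146*I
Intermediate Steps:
R = I*sqrt(22) (R = sqrt(-22) = I*sqrt(22) ≈ 4.6904*I)
((10 + 10)*R)/5471 = ((10 + 10)*(I*sqrt(22)))/5471 = (20*(I*sqrt(22)))*(1/5471) = (20*I*sqrt(22))*(1/5471) = 20*I*sqrt(22)/5471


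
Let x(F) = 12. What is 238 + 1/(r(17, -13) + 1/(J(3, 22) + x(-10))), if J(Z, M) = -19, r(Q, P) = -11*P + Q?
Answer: 266329/1119 ≈ 238.01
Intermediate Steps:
r(Q, P) = Q - 11*P
238 + 1/(r(17, -13) + 1/(J(3, 22) + x(-10))) = 238 + 1/((17 - 11*(-13)) + 1/(-19 + 12)) = 238 + 1/((17 + 143) + 1/(-7)) = 238 + 1/(160 - ⅐) = 238 + 1/(1119/7) = 238 + 7/1119 = 266329/1119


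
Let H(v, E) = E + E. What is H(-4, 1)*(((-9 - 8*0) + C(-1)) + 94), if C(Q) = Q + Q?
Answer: 166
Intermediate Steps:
H(v, E) = 2*E
C(Q) = 2*Q
H(-4, 1)*(((-9 - 8*0) + C(-1)) + 94) = (2*1)*(((-9 - 8*0) + 2*(-1)) + 94) = 2*(((-9 + 0) - 2) + 94) = 2*((-9 - 2) + 94) = 2*(-11 + 94) = 2*83 = 166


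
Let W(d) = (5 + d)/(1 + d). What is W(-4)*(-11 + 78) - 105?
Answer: -382/3 ≈ -127.33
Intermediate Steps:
W(d) = (5 + d)/(1 + d)
W(-4)*(-11 + 78) - 105 = ((5 - 4)/(1 - 4))*(-11 + 78) - 105 = (1/(-3))*67 - 105 = -⅓*1*67 - 105 = -⅓*67 - 105 = -67/3 - 105 = -382/3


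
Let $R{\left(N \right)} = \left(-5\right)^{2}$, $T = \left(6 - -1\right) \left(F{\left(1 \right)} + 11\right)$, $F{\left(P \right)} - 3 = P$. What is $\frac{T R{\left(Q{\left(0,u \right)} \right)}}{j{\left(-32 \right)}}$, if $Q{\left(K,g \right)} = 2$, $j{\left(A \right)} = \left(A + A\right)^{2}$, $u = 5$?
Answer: $\frac{2625}{4096} \approx 0.64087$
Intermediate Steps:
$j{\left(A \right)} = 4 A^{2}$ ($j{\left(A \right)} = \left(2 A\right)^{2} = 4 A^{2}$)
$F{\left(P \right)} = 3 + P$
$T = 105$ ($T = \left(6 - -1\right) \left(\left(3 + 1\right) + 11\right) = \left(6 + 1\right) \left(4 + 11\right) = 7 \cdot 15 = 105$)
$R{\left(N \right)} = 25$
$\frac{T R{\left(Q{\left(0,u \right)} \right)}}{j{\left(-32 \right)}} = \frac{105 \cdot 25}{4 \left(-32\right)^{2}} = \frac{2625}{4 \cdot 1024} = \frac{2625}{4096}$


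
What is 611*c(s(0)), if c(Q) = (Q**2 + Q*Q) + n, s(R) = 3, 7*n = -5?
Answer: 73931/7 ≈ 10562.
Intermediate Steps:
n = -5/7 (n = (1/7)*(-5) = -5/7 ≈ -0.71429)
c(Q) = -5/7 + 2*Q**2 (c(Q) = (Q**2 + Q*Q) - 5/7 = (Q**2 + Q**2) - 5/7 = 2*Q**2 - 5/7 = -5/7 + 2*Q**2)
611*c(s(0)) = 611*(-5/7 + 2*3**2) = 611*(-5/7 + 2*9) = 611*(-5/7 + 18) = 611*(121/7) = 73931/7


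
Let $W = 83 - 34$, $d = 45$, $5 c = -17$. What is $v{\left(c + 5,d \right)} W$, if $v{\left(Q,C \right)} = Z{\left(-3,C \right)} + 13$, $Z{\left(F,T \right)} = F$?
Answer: $490$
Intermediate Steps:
$c = - \frac{17}{5}$ ($c = \frac{1}{5} \left(-17\right) = - \frac{17}{5} \approx -3.4$)
$v{\left(Q,C \right)} = 10$ ($v{\left(Q,C \right)} = -3 + 13 = 10$)
$W = 49$
$v{\left(c + 5,d \right)} W = 10 \cdot 49 = 490$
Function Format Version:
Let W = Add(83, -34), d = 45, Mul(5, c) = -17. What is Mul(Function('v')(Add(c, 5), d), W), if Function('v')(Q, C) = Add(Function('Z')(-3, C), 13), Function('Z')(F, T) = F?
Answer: 490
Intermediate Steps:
c = Rational(-17, 5) (c = Mul(Rational(1, 5), -17) = Rational(-17, 5) ≈ -3.4000)
Function('v')(Q, C) = 10 (Function('v')(Q, C) = Add(-3, 13) = 10)
W = 49
Mul(Function('v')(Add(c, 5), d), W) = Mul(10, 49) = 490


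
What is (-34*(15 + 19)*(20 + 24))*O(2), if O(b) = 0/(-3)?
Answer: 0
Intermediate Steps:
O(b) = 0 (O(b) = 0*(-⅓) = 0)
(-34*(15 + 19)*(20 + 24))*O(2) = -34*(15 + 19)*(20 + 24)*0 = -1156*44*0 = -34*1496*0 = -50864*0 = 0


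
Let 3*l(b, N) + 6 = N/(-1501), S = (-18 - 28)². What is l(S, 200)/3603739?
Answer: -9206/16227636717 ≈ -5.6730e-7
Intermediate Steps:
S = 2116 (S = (-46)² = 2116)
l(b, N) = -2 - N/4503 (l(b, N) = -2 + (N/(-1501))/3 = -2 + (N*(-1/1501))/3 = -2 + (-N/1501)/3 = -2 - N/4503)
l(S, 200)/3603739 = (-2 - 1/4503*200)/3603739 = (-2 - 200/4503)*(1/3603739) = -9206/4503*1/3603739 = -9206/16227636717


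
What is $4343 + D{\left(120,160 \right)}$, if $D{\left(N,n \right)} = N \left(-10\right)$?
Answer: $3143$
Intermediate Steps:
$D{\left(N,n \right)} = - 10 N$
$4343 + D{\left(120,160 \right)} = 4343 - 1200 = 3143$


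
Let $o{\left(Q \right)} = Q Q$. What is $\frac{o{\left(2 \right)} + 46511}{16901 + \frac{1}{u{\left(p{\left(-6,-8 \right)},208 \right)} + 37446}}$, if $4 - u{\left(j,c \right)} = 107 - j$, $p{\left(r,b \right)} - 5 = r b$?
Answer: $\frac{82832140}{30096657} \approx 2.7522$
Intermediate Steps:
$p{\left(r,b \right)} = 5 + b r$ ($p{\left(r,b \right)} = 5 + r b = 5 + b r$)
$o{\left(Q \right)} = Q^{2}$
$u{\left(j,c \right)} = -103 + j$ ($u{\left(j,c \right)} = 4 - \left(107 - j\right) = 4 + \left(-107 + j\right) = -103 + j$)
$\frac{o{\left(2 \right)} + 46511}{16901 + \frac{1}{u{\left(p{\left(-6,-8 \right)},208 \right)} + 37446}} = \frac{2^{2} + 46511}{16901 + \frac{1}{\left(-103 + \left(5 - -48\right)\right) + 37446}} = \frac{4 + 46511}{16901 + \frac{1}{\left(-103 + \left(5 + 48\right)\right) + 37446}} = \frac{46515}{16901 + \frac{1}{\left(-103 + 53\right) + 37446}} = \frac{46515}{16901 + \frac{1}{-50 + 37446}} = \frac{46515}{16901 + \frac{1}{37396}} = \frac{46515}{\frac{632029797}{37396}} = 46515 \cdot \frac{37396}{632029797} = \frac{82832140}{30096657}$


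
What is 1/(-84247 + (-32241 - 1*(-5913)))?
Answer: -1/110575 ≈ -9.0436e-6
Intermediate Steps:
1/(-84247 + (-32241 - 1*(-5913))) = 1/(-84247 + (-32241 + 5913)) = 1/(-84247 - 26328) = 1/(-110575) = -1/110575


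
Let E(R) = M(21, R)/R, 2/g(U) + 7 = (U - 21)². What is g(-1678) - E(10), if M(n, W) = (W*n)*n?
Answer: -636493976/1443297 ≈ -441.00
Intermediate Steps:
M(n, W) = W*n²
g(U) = 2/(-7 + (-21 + U)²) (g(U) = 2/(-7 + (U - 21)²) = 2/(-7 + (-21 + U)²))
E(R) = 441 (E(R) = (R*21²)/R = (R*441)/R = (441*R)/R = 441)
g(-1678) - E(10) = 2/(-7 + (-21 - 1678)²) - 1*441 = 2/(-7 + (-1699)²) - 441 = 2/(-7 + 2886601) - 441 = 2/2886594 - 441 = 2*(1/2886594) - 441 = 1/1443297 - 441 = -636493976/1443297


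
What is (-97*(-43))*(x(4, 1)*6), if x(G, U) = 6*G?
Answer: 600624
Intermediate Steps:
(-97*(-43))*(x(4, 1)*6) = (-97*(-43))*((6*4)*6) = 4171*(24*6) = 4171*144 = 600624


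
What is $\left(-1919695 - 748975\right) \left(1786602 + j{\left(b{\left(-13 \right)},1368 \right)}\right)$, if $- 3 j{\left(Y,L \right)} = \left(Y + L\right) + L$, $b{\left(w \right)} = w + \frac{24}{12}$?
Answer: $- \frac{14296281352270}{3} \approx -4.7654 \cdot 10^{12}$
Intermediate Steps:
$b{\left(w \right)} = 2 + w$ ($b{\left(w \right)} = w + 24 \cdot \frac{1}{12} = w + 2 = 2 + w$)
$j{\left(Y,L \right)} = - \frac{2 L}{3} - \frac{Y}{3}$ ($j{\left(Y,L \right)} = - \frac{\left(Y + L\right) + L}{3} = - \frac{\left(L + Y\right) + L}{3} = - \frac{Y + 2 L}{3} = - \frac{2 L}{3} - \frac{Y}{3}$)
$\left(-1919695 - 748975\right) \left(1786602 + j{\left(b{\left(-13 \right)},1368 \right)}\right) = \left(-1919695 - 748975\right) \left(1786602 - \left(912 + \frac{2 - 13}{3}\right)\right) = - 2668670 \left(1786602 - \frac{2725}{3}\right) = \left(-2668670\right) \frac{5357081}{3} = - \frac{14296281352270}{3}$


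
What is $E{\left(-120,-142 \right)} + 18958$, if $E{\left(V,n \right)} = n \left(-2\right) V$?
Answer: $-15122$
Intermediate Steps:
$E{\left(V,n \right)} = - 2 V n$ ($E{\left(V,n \right)} = - 2 n V = - 2 V n$)
$E{\left(-120,-142 \right)} + 18958 = \left(-2\right) \left(-120\right) \left(-142\right) + 18958 = -34080 + 18958 = -15122$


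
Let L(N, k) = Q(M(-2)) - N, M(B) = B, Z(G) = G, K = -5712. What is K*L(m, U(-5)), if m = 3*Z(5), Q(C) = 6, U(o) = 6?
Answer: 51408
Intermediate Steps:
m = 15 (m = 3*5 = 15)
L(N, k) = 6 - N
K*L(m, U(-5)) = -5712*(6 - 1*15) = -5712*(6 - 15) = -5712*(-9) = 51408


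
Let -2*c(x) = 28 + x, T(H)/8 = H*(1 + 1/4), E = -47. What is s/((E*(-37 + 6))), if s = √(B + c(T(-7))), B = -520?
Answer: I*√499/1457 ≈ 0.015332*I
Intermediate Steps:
T(H) = 10*H (T(H) = 8*(H*(1 + 1/4)) = 8*(H*(1 + ¼)) = 8*(H*(5/4)) = 8*(5*H/4) = 10*H)
c(x) = -14 - x/2 (c(x) = -(28 + x)/2 = -14 - x/2)
s = I*√499 (s = √(-520 + (-14 - 5*(-7))) = √(-520 + (-14 - ½*(-70))) = √(-520 + (-14 + 35)) = √(-520 + 21) = √(-499) = I*√499 ≈ 22.338*I)
s/((E*(-37 + 6))) = (I*√499)/((-47*(-37 + 6))) = (I*√499)/((-47*(-31))) = (I*√499)/1457 = (I*√499)*(1/1457) = I*√499/1457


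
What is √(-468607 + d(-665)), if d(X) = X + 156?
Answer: 6*I*√13031 ≈ 684.92*I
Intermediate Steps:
d(X) = 156 + X
√(-468607 + d(-665)) = √(-468607 + (156 - 665)) = √(-468607 - 509) = √(-469116) = 6*I*√13031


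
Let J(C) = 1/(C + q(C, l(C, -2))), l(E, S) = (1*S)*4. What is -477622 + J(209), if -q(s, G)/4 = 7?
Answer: -86449581/181 ≈ -4.7762e+5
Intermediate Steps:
l(E, S) = 4*S (l(E, S) = S*4 = 4*S)
q(s, G) = -28 (q(s, G) = -4*7 = -28)
J(C) = 1/(-28 + C) (J(C) = 1/(C - 28) = 1/(-28 + C))
-477622 + J(209) = -477622 + 1/(-28 + 209) = -477622 + 1/181 = -86449581/181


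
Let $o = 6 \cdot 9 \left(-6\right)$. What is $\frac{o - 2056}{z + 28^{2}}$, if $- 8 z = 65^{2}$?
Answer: $- \frac{19040}{2047} \approx -9.3014$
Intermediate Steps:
$z = - \frac{4225}{8}$ ($z = - \frac{65^{2}}{8} = \left(- \frac{1}{8}\right) 4225 = - \frac{4225}{8} \approx -528.13$)
$o = -324$ ($o = 54 \left(-6\right) = -324$)
$\frac{o - 2056}{z + 28^{2}} = \frac{-324 - 2056}{- \frac{4225}{8} + 28^{2}} = - \frac{2380}{- \frac{4225}{8} + 784} = - \frac{2380}{\frac{2047}{8}} = \left(-2380\right) \frac{8}{2047} = - \frac{19040}{2047}$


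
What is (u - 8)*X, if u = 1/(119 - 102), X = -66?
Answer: 8910/17 ≈ 524.12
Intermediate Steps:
u = 1/17 ≈ 0.058824
(u - 8)*X = (1/17 - 8)*(-66) = -135/17*(-66) = 8910/17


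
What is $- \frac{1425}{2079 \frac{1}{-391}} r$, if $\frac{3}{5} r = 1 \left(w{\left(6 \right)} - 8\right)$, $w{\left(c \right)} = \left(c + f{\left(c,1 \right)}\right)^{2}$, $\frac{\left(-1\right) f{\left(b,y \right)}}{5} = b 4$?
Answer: $\frac{12060981500}{2079} \approx 5.8013 \cdot 10^{6}$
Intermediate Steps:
$f{\left(b,y \right)} = - 20 b$ ($f{\left(b,y \right)} = - 5 b 4 = - 5 \cdot 4 b = - 20 b$)
$w{\left(c \right)} = 361 c^{2}$ ($w{\left(c \right)} = \left(c - 20 c\right)^{2} = \left(- 19 c\right)^{2} = 361 c^{2}$)
$r = \frac{64940}{3}$ ($r = \frac{5 \cdot 1 \left(361 \cdot 6^{2} - 8\right)}{3} = \frac{5 \cdot 1 \left(361 \cdot 36 - 8\right)}{3} = \frac{5 \cdot 1 \left(12996 - 8\right)}{3} = \frac{5 \cdot 1 \cdot 12988}{3} = \frac{5}{3} \cdot 12988 = \frac{64940}{3} \approx 21647.0$)
$- \frac{1425}{2079 \frac{1}{-391}} r = - \frac{1425}{2079 \frac{1}{-391}} \cdot \frac{64940}{3} = - \frac{1425}{2079 \left(- \frac{1}{391}\right)} \frac{64940}{3} = - \frac{1425}{- \frac{2079}{391}} \cdot \frac{64940}{3} = \left(-1425\right) \left(- \frac{391}{2079}\right) \frac{64940}{3} = \frac{185725}{693} \cdot \frac{64940}{3} = \frac{12060981500}{2079}$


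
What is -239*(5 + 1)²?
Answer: -8604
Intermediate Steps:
-239*(5 + 1)² = -239*6² = -239*36 = -8604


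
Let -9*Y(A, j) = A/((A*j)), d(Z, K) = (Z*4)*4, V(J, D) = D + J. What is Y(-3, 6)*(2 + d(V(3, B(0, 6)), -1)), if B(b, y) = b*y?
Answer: -25/27 ≈ -0.92593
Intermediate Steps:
d(Z, K) = 16*Z (d(Z, K) = (4*Z)*4 = 16*Z)
Y(A, j) = -1/(9*j) (Y(A, j) = -A/(9*(A*j)) = -A*1/(A*j)/9 = -1/(9*j))
Y(-3, 6)*(2 + d(V(3, B(0, 6)), -1)) = (-⅑/6)*(2 + 16*(0*6 + 3)) = (-⅑*⅙)*(2 + 16*(0 + 3)) = -(2 + 16*3)/54 = -(2 + 48)/54 = -1/54*50 = -25/27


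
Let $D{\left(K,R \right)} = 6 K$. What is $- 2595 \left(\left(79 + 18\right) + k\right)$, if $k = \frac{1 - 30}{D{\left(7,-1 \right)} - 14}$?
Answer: $- \frac{6972765}{28} \approx -2.4903 \cdot 10^{5}$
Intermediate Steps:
$k = - \frac{29}{28}$ ($k = \frac{1 - 30}{6 \cdot 7 - 14} = \frac{1 - 30}{42 - 14} = - \frac{29}{28} \approx -1.0357$)
$- 2595 \left(\left(79 + 18\right) + k\right) = - 2595 \left(\left(79 + 18\right) - \frac{29}{28}\right) = - 2595 \left(97 - \frac{29}{28}\right) = \left(-2595\right) \frac{2687}{28} = - \frac{6972765}{28}$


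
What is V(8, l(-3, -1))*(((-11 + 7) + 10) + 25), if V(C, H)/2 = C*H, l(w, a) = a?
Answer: -496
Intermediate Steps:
V(C, H) = 2*C*H (V(C, H) = 2*(C*H) = 2*C*H)
V(8, l(-3, -1))*(((-11 + 7) + 10) + 25) = (2*8*(-1))*(((-11 + 7) + 10) + 25) = -16*((-4 + 10) + 25) = -16*(6 + 25) = -16*31 = -496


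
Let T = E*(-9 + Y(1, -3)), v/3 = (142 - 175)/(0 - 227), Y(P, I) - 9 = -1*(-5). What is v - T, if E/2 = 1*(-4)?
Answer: 9179/227 ≈ 40.436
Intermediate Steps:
Y(P, I) = 14 (Y(P, I) = 9 - 1*(-5) = 9 + 5 = 14)
E = -8 (E = 2*(1*(-4)) = 2*(-4) = -8)
v = 99/227 (v = 3*((142 - 175)/(0 - 227)) = 3*(-33/(-227)) = 3*(-33*(-1/227)) = 3*(33/227) = 99/227 ≈ 0.43612)
T = -40 (T = -8*(-9 + 14) = -8*5 = -40)
v - T = 99/227 - 1*(-40) = 99/227 + 40 = 9179/227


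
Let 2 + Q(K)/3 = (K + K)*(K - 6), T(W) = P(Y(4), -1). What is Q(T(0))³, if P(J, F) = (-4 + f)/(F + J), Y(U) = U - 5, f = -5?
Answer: -804357/8 ≈ -1.0054e+5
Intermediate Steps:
Y(U) = -5 + U
P(J, F) = -9/(F + J) (P(J, F) = (-4 - 5)/(F + J) = -9/(F + J))
T(W) = 9/2 (T(W) = -9/(-1 + (-5 + 4)) = -9/(-1 - 1) = -9/(-2) = -9*(-½) = 9/2)
Q(K) = -6 + 6*K*(-6 + K) (Q(K) = -6 + 3*((K + K)*(K - 6)) = -6 + 3*((2*K)*(-6 + K)) = -6 + 3*(2*K*(-6 + K)) = -6 + 6*K*(-6 + K))
Q(T(0))³ = (-6 - 36*9/2 + 6*(9/2)²)³ = (-6 - 162 + 6*(81/4))³ = (-6 - 162 + 243/2)³ = (-93/2)³ = -804357/8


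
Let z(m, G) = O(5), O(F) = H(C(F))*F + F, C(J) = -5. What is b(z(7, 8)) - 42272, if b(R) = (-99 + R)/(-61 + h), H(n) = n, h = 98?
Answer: -1564183/37 ≈ -42275.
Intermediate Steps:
O(F) = -4*F (O(F) = -5*F + F = -4*F)
z(m, G) = -20 (z(m, G) = -4*5 = -20)
b(R) = -99/37 + R/37 (b(R) = (-99 + R)/(-61 + 98) = (-99 + R)/37 = (-99 + R)*(1/37) = -99/37 + R/37)
b(z(7, 8)) - 42272 = (-99/37 + (1/37)*(-20)) - 42272 = (-99/37 - 20/37) - 42272 = -119/37 - 42272 = -1564183/37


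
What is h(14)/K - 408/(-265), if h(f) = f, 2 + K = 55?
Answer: 478/265 ≈ 1.8038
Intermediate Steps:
K = 53 (K = -2 + 55 = 53)
h(14)/K - 408/(-265) = 14/53 - 408/(-265) = 14*(1/53) - 408*(-1/265) = 14/53 + 408/265 = 478/265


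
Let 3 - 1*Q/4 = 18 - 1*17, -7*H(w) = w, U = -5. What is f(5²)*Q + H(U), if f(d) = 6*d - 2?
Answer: 8293/7 ≈ 1184.7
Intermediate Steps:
H(w) = -w/7
Q = 8 (Q = 12 - 4*(18 - 1*17) = 12 - 4*(18 - 17) = 12 - 4*1 = 12 - 4 = 8)
f(d) = -2 + 6*d
f(5²)*Q + H(U) = (-2 + 6*5²)*8 - ⅐*(-5) = (-2 + 6*25)*8 + 5/7 = (-2 + 150)*8 + 5/7 = 148*8 + 5/7 = 1184 + 5/7 = 8293/7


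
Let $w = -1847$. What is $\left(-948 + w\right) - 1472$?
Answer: $-4267$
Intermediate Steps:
$\left(-948 + w\right) - 1472 = \left(-948 - 1847\right) - 1472 = -2795 - 1472 = -4267$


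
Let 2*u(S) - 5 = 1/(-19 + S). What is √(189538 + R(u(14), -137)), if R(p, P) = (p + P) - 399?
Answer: √4725110/5 ≈ 434.75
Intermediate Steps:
u(S) = 5/2 + 1/(2*(-19 + S))
R(p, P) = -399 + P + p (R(p, P) = (P + p) - 399 = -399 + P + p)
√(189538 + R(u(14), -137)) = √(189538 + (-399 - 137 + (-94 + 5*14)/(2*(-19 + 14)))) = √(189538 + (-399 - 137 + (½)*(-94 + 70)/(-5))) = √(189538 + (-399 - 137 + (½)*(-⅕)*(-24))) = √(189538 + (-399 - 137 + 12/5)) = √(189538 - 2668/5) = √(945022/5) = √4725110/5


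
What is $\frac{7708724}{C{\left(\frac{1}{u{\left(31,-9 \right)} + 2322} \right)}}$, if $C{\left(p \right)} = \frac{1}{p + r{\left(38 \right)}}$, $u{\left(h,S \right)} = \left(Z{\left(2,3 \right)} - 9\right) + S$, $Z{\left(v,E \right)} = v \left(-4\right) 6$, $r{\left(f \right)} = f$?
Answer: $\frac{165215299949}{564} \approx 2.9293 \cdot 10^{8}$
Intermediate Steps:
$Z{\left(v,E \right)} = - 24 v$ ($Z{\left(v,E \right)} = - 4 v 6 = - 24 v$)
$u{\left(h,S \right)} = -57 + S$ ($u{\left(h,S \right)} = \left(\left(-24\right) 2 - 9\right) + S = \left(-48 - 9\right) + S = -57 + S$)
$C{\left(p \right)} = \frac{1}{38 + p}$ ($C{\left(p \right)} = \frac{1}{p + 38} = \frac{1}{38 + p}$)
$\frac{7708724}{C{\left(\frac{1}{u{\left(31,-9 \right)} + 2322} \right)}} = \frac{7708724}{\frac{1}{38 + \frac{1}{\left(-57 - 9\right) + 2322}}} = \frac{7708724}{\frac{1}{38 + \frac{1}{-66 + 2322}}} = \frac{7708724}{\frac{1}{38 + \frac{1}{2256}}} = \frac{7708724}{\frac{1}{\frac{85729}{2256}}} = \frac{7708724}{\frac{2256}{85729}} = 7708724 \cdot \frac{85729}{2256} = \frac{165215299949}{564}$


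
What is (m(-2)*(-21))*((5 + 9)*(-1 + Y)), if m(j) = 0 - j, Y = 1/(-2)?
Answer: 882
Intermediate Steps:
Y = -½ ≈ -0.50000
m(j) = -j
(m(-2)*(-21))*((5 + 9)*(-1 + Y)) = (-1*(-2)*(-21))*((5 + 9)*(-1 - ½)) = (2*(-21))*(14*(-3/2)) = -42*(-21) = 882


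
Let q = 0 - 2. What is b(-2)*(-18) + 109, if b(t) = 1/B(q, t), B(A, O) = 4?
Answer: 209/2 ≈ 104.50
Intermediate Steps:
q = -2
b(t) = ¼ (b(t) = 1/4 = ¼)
b(-2)*(-18) + 109 = (¼)*(-18) + 109 = -9/2 + 109 = 209/2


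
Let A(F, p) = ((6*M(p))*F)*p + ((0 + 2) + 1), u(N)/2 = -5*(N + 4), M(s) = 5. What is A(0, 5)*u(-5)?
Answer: 30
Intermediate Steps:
u(N) = -40 - 10*N (u(N) = 2*(-5*(N + 4)) = 2*(-5*(4 + N)) = 2*(-20 - 5*N) = -40 - 10*N)
A(F, p) = 3 + 30*F*p (A(F, p) = ((6*5)*F)*p + ((0 + 2) + 1) = (30*F)*p + (2 + 1) = 30*F*p + 3 = 3 + 30*F*p)
A(0, 5)*u(-5) = (3 + 30*0*5)*(-40 - 10*(-5)) = (3 + 0)*(-40 + 50) = 3*10 = 30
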